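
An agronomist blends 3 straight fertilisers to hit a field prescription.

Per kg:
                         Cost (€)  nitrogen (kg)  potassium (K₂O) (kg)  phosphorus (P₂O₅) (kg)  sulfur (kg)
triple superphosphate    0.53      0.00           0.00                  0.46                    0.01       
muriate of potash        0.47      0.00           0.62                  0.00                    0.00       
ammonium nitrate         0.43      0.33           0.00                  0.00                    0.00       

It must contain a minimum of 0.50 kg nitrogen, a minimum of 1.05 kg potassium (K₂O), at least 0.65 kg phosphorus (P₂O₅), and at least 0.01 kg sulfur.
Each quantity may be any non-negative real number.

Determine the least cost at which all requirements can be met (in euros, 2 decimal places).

€2.20

Let x1 = kg of triple superphosphate, x2 = kg of muriate of potash, x3 = kg of ammonium nitrate.
min 0.53x1 + 0.47x2 + 0.43x3 subject to:
  0.33x3 ≥ 0.5   (nitrogen)
  0.62x2 ≥ 1.05   (potassium (K₂O))
  0.46x1 ≥ 0.65   (phosphorus (P₂O₅))
  0.01x1 ≥ 0.01   (sulfur)
  x1, x2, x3 ≥ 0.
All 3 inputs are positive at the optimum. The nitrogen, potassium (K₂O), phosphorus (P₂O₅) requirements are met with equality.
Solving gives x1 = 1.413, x2 = 1.694, x3 = 1.515.
Objective = 0.53·1.413 + 0.47·1.694 + 0.43·1.515 = 2.1965.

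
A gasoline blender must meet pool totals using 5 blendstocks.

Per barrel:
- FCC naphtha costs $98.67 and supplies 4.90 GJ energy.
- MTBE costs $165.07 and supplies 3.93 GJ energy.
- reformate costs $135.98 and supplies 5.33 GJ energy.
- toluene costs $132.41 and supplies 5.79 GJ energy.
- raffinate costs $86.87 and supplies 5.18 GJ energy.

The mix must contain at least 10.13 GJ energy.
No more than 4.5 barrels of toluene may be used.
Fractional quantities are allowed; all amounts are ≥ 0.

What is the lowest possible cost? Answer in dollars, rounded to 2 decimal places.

Let x1 = barrels of FCC naphtha, x2 = barrels of MTBE, x3 = barrels of reformate, x4 = barrels of toluene, x5 = barrels of raffinate.
Minimize 98.67x1 + 165.07x2 + 135.98x3 + 132.41x4 + 86.87x5 subject to:
  4.9x1 + 3.93x2 + 5.33x3 + 5.79x4 + 5.18x5 ≥ 10.13   (energy)
  x4 ≤ 4.5
  x1, x2, x3, x4, x5 ≥ 0.
At the optimum only raffinate is positive (FCC naphtha, MTBE, reformate, toluene = 0). Binding constraint: energy.
So raffinate = 1.9556 barrels.
Cost = 86.87·1.9556 = 169.8830.

$169.88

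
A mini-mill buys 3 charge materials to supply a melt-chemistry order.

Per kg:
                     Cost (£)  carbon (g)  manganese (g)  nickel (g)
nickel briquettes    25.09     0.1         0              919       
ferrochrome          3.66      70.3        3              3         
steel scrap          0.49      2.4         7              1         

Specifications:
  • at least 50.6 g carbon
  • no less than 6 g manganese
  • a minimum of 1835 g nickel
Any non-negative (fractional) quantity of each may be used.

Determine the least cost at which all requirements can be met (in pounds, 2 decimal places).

Let x1 = kg of nickel briquettes, x2 = kg of ferrochrome, x3 = kg of steel scrap.
Minimise 25.09x1 + 3.66x2 + 0.49x3 with:
  0.1x1 + 70.3x2 + 2.4x3 ≥ 50.6   (carbon)
  3x2 + 7x3 ≥ 6   (manganese)
  919x1 + 3x2 + 1x3 ≥ 1835   (nickel)
  x1, x2, x3 ≥ 0.
The optimal mix uses every input. There the carbon, manganese, nickel constraints are tight.
That vertex is x1 = 1.9939, x2 = 0.69788, x3 = 0.55805.
Total cost: 25.09·1.9939 + 3.66·0.69788 + 0.49·0.55805 = 52.8546.

£52.85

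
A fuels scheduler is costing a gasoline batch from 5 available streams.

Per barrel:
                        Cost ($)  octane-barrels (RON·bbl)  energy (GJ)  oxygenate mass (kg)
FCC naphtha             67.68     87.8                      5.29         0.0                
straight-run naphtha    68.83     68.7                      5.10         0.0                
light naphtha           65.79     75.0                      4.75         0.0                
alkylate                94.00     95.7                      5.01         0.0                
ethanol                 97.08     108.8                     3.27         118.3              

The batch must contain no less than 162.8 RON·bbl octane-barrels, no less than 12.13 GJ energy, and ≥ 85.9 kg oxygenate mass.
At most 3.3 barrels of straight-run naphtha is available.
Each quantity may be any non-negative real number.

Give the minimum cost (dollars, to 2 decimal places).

Treat it as an LP. Let x1 = barrels of FCC naphtha, x2 = barrels of straight-run naphtha, x3 = barrels of light naphtha, x4 = barrels of alkylate, x5 = barrels of ethanol.
Minimise 67.68x1 + 68.83x2 + 65.79x3 + 94x4 + 97.08x5 with:
  87.8x1 + 68.7x2 + 75x3 + 95.7x4 + 108.8x5 ≥ 162.8   (octane-barrels)
  5.29x1 + 5.1x2 + 4.75x3 + 5.01x4 + 3.27x5 ≥ 12.13   (energy)
  118.3x5 ≥ 85.9   (oxygenate mass)
  x2 ≤ 3.3
  x1, x2, x3, x4, x5 ≥ 0.
The optimal basis is {FCC naphtha, ethanol}; straight-run naphtha, light naphtha, alkylate drop out. Binding constraints: energy and oxygenate mass.
Solving gives x1 = 1.84416, x5 = 0.72612.
Objective = 67.68·1.84416 + 97.08·0.72612 = 195.3045.

$195.30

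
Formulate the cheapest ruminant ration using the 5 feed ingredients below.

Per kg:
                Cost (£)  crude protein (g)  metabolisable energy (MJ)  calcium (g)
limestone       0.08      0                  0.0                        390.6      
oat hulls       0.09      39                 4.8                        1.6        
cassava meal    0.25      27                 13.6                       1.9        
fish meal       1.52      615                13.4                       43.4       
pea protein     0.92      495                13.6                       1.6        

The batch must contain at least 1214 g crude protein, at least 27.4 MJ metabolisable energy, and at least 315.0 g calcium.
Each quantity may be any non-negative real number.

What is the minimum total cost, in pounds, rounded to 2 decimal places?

Let x1 = kg of limestone, x2 = kg of oat hulls, x3 = kg of cassava meal, x4 = kg of fish meal, x5 = kg of pea protein.
Minimise 0.08x1 + 0.09x2 + 0.25x3 + 1.52x4 + 0.92x5 s.t.:
  39x2 + 27x3 + 615x4 + 495x5 ≥ 1214   (crude protein)
  4.8x2 + 13.6x3 + 13.4x4 + 13.6x5 ≥ 27.4   (metabolisable energy)
  390.6x1 + 1.6x2 + 1.9x3 + 43.4x4 + 1.6x5 ≥ 315   (calcium)
  x1, x2, x3, x4, x5 ≥ 0.
The optimal basis is {limestone, pea protein}; oat hulls, cassava meal, fish meal drop out. Binding constraints: crude protein and calcium.
So limestone = 0.7964 kg, pea protein = 2.453 kg.
Cost = 0.08·0.7964 + 0.92·2.453 = 2.3205.

£2.32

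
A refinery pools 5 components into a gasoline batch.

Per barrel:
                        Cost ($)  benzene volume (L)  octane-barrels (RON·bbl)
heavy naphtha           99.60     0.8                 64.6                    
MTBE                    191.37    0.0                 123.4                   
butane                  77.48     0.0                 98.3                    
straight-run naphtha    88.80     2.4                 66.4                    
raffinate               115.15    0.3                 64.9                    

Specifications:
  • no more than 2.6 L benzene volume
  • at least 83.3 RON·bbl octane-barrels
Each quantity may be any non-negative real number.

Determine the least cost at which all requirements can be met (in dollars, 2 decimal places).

$65.66

Set it up as a linear program. Let x1 = barrels of heavy naphtha, x2 = barrels of MTBE, x3 = barrels of butane, x4 = barrels of straight-run naphtha, x5 = barrels of raffinate.
Minimize 99.6x1 + 191.37x2 + 77.48x3 + 88.8x4 + 115.15x5 with:
  0.8x1 + 2.4x4 + 0.3x5 ≤ 2.6   (benzene volume)
  64.6x1 + 123.4x2 + 98.3x3 + 66.4x4 + 64.9x5 ≥ 83.3   (octane-barrels)
  x1, x2, x3, x4, x5 ≥ 0.
The cheapest feasible vertex uses only butane; heavy naphtha, MTBE, straight-run naphtha, raffinate are not used. Binding constraint: octane-barrels.
That vertex is x3 = 0.8474.
Cost = 77.48·0.8474 = 65.6566.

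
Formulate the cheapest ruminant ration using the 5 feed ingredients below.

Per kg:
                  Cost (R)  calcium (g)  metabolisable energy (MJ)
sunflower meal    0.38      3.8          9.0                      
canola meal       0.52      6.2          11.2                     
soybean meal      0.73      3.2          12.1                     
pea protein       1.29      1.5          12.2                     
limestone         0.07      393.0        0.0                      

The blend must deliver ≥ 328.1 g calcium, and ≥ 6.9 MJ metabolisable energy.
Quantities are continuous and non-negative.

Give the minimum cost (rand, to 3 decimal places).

R0.349

Let x1 = kg of sunflower meal, x2 = kg of canola meal, x3 = kg of soybean meal, x4 = kg of pea protein, x5 = kg of limestone.
Minimize 0.38x1 + 0.52x2 + 0.73x3 + 1.29x4 + 0.07x5 with:
  3.8x1 + 6.2x2 + 3.2x3 + 1.5x4 + 393x5 ≥ 328.1   (calcium)
  9x1 + 11.2x2 + 12.1x3 + 12.2x4 ≥ 6.9   (metabolisable energy)
  x1, x2, x3, x4, x5 ≥ 0.
The optimal basis is {sunflower meal, limestone}; canola meal, soybean meal, pea protein drop out. Binding constraints: calcium and metabolisable energy.
That vertex is x1 = 0.7667, x5 = 0.8274.
Total cost: 0.38·0.7667 + 0.07·0.8274 = 0.34926.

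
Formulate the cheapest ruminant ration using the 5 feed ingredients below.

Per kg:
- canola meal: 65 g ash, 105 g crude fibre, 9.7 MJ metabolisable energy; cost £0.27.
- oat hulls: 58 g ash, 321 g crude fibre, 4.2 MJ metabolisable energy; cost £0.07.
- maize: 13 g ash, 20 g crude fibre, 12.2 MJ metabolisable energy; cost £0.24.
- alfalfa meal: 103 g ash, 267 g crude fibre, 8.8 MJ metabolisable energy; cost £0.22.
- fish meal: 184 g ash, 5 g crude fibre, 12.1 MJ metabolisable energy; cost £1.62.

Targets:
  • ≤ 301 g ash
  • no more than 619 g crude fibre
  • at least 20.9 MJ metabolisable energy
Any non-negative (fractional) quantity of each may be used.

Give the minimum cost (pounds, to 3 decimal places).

Treat it as an LP. Let x1 = kg of canola meal, x2 = kg of oat hulls, x3 = kg of maize, x4 = kg of alfalfa meal, x5 = kg of fish meal.
Minimize 0.27x1 + 0.07x2 + 0.24x3 + 0.22x4 + 1.62x5 s.t.:
  65x1 + 58x2 + 13x3 + 103x4 + 184x5 ≤ 301   (ash)
  105x1 + 321x2 + 20x3 + 267x4 + 5x5 ≤ 619   (crude fibre)
  9.7x1 + 4.2x2 + 12.2x3 + 8.8x4 + 12.1x5 ≥ 20.9   (metabolisable energy)
  x1, x2, x3, x4, x5 ≥ 0.
The cheapest feasible vertex uses only oat hulls, maize; canola meal, alfalfa meal, fish meal are not used. Binding constraints: crude fibre and metabolisable energy.
So oat hulls = 1.862 kg, maize = 1.072 kg.
Objective = 0.07·1.862 + 0.24·1.072 = 0.38762.

£0.388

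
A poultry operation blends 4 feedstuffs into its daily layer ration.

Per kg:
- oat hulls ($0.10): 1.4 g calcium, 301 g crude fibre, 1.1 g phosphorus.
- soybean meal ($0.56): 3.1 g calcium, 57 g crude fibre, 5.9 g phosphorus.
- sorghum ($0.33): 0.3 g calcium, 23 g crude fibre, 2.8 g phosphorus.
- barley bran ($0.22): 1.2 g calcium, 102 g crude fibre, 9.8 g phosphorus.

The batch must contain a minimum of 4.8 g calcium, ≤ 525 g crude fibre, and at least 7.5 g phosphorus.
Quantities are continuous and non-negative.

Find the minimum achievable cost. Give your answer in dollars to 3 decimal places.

Treat it as an LP. Let x1 = kg of oat hulls, x2 = kg of soybean meal, x3 = kg of sorghum, x4 = kg of barley bran.
Minimise 0.1x1 + 0.56x2 + 0.33x3 + 0.22x4 subject to:
  1.4x1 + 3.1x2 + 0.3x3 + 1.2x4 ≥ 4.8   (calcium)
  301x1 + 57x2 + 23x3 + 102x4 ≤ 525   (crude fibre)
  1.1x1 + 5.9x2 + 2.8x3 + 9.8x4 ≥ 7.5   (phosphorus)
  x1, x2, x3, x4 ≥ 0.
The optimal basis is {oat hulls, soybean meal, barley bran}; sorghum drops out. There the calcium, crude fibre, phosphorus constraints are tight.
Optimal quantities: oat hulls = 1.556 kg, soybean meal = 0.8046 kg, barley bran = 0.1063 kg.
Objective = 0.1·1.556 + 0.56·0.8046 + 0.22·0.1063 = 0.62956.

$0.630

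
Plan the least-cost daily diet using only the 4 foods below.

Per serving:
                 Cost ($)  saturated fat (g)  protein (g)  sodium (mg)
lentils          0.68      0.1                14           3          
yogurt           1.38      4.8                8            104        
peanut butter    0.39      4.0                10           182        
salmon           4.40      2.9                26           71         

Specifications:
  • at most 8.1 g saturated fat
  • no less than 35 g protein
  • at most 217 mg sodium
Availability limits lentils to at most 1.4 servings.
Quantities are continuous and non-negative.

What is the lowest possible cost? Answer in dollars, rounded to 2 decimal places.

$2.12

This is a linear program. Let x1 = servings of lentils, x2 = servings of yogurt, x3 = servings of peanut butter, x4 = servings of salmon.
min 0.68x1 + 1.38x2 + 0.39x3 + 4.4x4 subject to:
  0.1x1 + 4.8x2 + 4x3 + 2.9x4 ≤ 8.1   (saturated fat)
  14x1 + 8x2 + 10x3 + 26x4 ≥ 35   (protein)
  3x1 + 104x2 + 182x3 + 71x4 ≤ 217   (sodium)
  x1 ≤ 1.4
  x1, x2, x3, x4 ≥ 0.
The cheapest feasible vertex uses only lentils, peanut butter, salmon; yogurt is not used. The protein, sodium, the lentils cap requirements are met with equality.
Optimal quantities: lentils = 1.4 servings, peanut butter = 1.104 servings, salmon = 0.1678 servings.
Cost = 0.68·1.4 + 0.39·1.104 + 4.4·0.1678 = 2.1209.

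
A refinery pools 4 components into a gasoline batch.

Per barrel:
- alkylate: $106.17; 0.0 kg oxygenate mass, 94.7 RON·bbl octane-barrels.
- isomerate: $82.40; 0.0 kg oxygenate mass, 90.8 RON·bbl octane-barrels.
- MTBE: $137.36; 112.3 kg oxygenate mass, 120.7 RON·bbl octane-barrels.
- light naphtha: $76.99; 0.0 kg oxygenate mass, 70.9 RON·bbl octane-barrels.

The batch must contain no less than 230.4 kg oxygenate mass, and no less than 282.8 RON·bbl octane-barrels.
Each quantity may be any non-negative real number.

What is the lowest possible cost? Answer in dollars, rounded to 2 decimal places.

Treat it as an LP. Let x1 = barrels of alkylate, x2 = barrels of isomerate, x3 = barrels of MTBE, x4 = barrels of light naphtha.
min 106.17x1 + 82.4x2 + 137.36x3 + 76.99x4 s.t.:
  112.3x3 ≥ 230.4   (oxygenate mass)
  94.7x1 + 90.8x2 + 120.7x3 + 70.9x4 ≥ 282.8   (octane-barrels)
  x1, x2, x3, x4 ≥ 0.
The optimal basis is {isomerate, MTBE}; alkylate, light naphtha drop out. The oxygenate mass and octane-barrels requirements are met with equality.
That vertex is x2 = 0.387293, x3 = 2.05165.
Hence cost = 82.4·0.387293 + 137.36·2.05165 = $313.7276.

$313.73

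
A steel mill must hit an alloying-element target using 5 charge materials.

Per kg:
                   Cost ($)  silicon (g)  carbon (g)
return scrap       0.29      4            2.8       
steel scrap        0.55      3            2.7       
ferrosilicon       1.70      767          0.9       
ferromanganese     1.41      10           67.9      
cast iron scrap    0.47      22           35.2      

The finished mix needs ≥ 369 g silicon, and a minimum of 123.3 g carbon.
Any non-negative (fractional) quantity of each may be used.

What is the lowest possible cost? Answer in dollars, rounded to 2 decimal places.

Treat it as an LP. Let x1 = kg of return scrap, x2 = kg of steel scrap, x3 = kg of ferrosilicon, x4 = kg of ferromanganese, x5 = kg of cast iron scrap.
Minimize 0.29x1 + 0.55x2 + 1.7x3 + 1.41x4 + 0.47x5 with:
  4x1 + 3x2 + 767x3 + 10x4 + 22x5 ≥ 369   (silicon)
  2.8x1 + 2.7x2 + 0.9x3 + 67.9x4 + 35.2x5 ≥ 123.3   (carbon)
  x1, x2, x3, x4, x5 ≥ 0.
At the optimum only ferrosilicon, cast iron scrap are positive (return scrap, steel scrap, ferromanganese = 0). The silicon and carbon requirements are met with equality.
Optimal quantities: ferrosilicon = 0.3809 kg, cast iron scrap = 3.493 kg.
Cost = 1.7·0.3809 + 0.47·3.493 = 2.2892.

$2.29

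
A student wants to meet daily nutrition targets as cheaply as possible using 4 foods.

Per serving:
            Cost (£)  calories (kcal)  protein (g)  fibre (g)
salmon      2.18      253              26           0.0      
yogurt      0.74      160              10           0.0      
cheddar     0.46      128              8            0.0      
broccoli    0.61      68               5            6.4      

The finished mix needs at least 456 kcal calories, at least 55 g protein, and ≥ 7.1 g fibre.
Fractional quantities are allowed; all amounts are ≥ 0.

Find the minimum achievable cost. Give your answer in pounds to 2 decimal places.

£3.52

Let x1 = servings of salmon, x2 = servings of yogurt, x3 = servings of cheddar, x4 = servings of broccoli.
Minimise 2.18x1 + 0.74x2 + 0.46x3 + 0.61x4 subject to:
  253x1 + 160x2 + 128x3 + 68x4 ≥ 456   (calories)
  26x1 + 10x2 + 8x3 + 5x4 ≥ 55   (protein)
  6.4x4 ≥ 7.1   (fibre)
  x1, x2, x3, x4 ≥ 0.
The optimal basis is {cheddar, broccoli}; salmon, yogurt drop out. There the protein and fibre constraints are tight.
Optimal quantities: cheddar = 6.182 servings, broccoli = 1.109 servings.
Objective = 0.46·6.182 + 0.61·1.109 = 3.5202.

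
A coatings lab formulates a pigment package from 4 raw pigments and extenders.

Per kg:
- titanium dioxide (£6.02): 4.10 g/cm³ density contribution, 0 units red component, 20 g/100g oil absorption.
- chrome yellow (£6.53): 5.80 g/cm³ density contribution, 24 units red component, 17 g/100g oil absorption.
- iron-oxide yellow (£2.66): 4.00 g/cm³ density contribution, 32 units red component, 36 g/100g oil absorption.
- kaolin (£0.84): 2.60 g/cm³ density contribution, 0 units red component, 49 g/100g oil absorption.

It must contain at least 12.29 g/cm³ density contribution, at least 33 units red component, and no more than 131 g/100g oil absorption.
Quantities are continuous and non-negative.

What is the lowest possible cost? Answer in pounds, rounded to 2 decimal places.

£7.46

Let x1 = kg of titanium dioxide, x2 = kg of chrome yellow, x3 = kg of iron-oxide yellow, x4 = kg of kaolin.
Minimise 6.02x1 + 6.53x2 + 2.66x3 + 0.84x4 subject to:
  4.1x1 + 5.8x2 + 4x3 + 2.6x4 ≥ 12.29   (density contribution)
  24x2 + 32x3 ≥ 33   (red component)
  20x1 + 17x2 + 36x3 + 49x4 ≤ 131   (oil absorption)
  x1, x2, x3, x4 ≥ 0.
The optimal basis is {iron-oxide yellow, kaolin}; titanium dioxide, chrome yellow drop out. The density contribution and oil absorption requirements are met with equality.
So iron-oxide yellow = 2.5548 kg, kaolin = 0.79648 kg.
Total cost: 2.66·2.5548 + 0.84·0.79648 = 7.4648.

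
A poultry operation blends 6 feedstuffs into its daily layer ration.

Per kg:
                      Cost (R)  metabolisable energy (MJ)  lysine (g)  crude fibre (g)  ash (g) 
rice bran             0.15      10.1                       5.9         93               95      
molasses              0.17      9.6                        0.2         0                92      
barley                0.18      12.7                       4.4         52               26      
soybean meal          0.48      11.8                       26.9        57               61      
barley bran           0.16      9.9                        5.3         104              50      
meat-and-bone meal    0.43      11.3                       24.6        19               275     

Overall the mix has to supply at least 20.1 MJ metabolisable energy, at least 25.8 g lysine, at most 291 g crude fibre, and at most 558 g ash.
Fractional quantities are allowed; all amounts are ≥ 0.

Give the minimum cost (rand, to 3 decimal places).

R0.503

Let x1 = kg of rice bran, x2 = kg of molasses, x3 = kg of barley, x4 = kg of soybean meal, x5 = kg of barley bran, x6 = kg of meat-and-bone meal.
Minimize 0.15x1 + 0.17x2 + 0.18x3 + 0.48x4 + 0.16x5 + 0.43x6 s.t.:
  10.1x1 + 9.6x2 + 12.7x3 + 11.8x4 + 9.9x5 + 11.3x6 ≥ 20.1   (metabolisable energy)
  5.9x1 + 0.2x2 + 4.4x3 + 26.9x4 + 5.3x5 + 24.6x6 ≥ 25.8   (lysine)
  93x1 + 52x3 + 57x4 + 104x5 + 19x6 ≤ 291   (crude fibre)
  95x1 + 92x2 + 26x3 + 61x4 + 50x5 + 275x6 ≤ 558   (ash)
  x1, x2, x3, x4, x5, x6 ≥ 0.
The optimal basis is {rice bran, meat-and-bone meal}; molasses, barley, soybean meal, barley bran drop out. Binding constraints: metabolisable energy and lysine.
Optimal quantities: rice bran = 1.116 kg, meat-and-bone meal = 0.7811 kg.
Total cost: 0.15·1.116 + 0.43·0.7811 = 0.50327.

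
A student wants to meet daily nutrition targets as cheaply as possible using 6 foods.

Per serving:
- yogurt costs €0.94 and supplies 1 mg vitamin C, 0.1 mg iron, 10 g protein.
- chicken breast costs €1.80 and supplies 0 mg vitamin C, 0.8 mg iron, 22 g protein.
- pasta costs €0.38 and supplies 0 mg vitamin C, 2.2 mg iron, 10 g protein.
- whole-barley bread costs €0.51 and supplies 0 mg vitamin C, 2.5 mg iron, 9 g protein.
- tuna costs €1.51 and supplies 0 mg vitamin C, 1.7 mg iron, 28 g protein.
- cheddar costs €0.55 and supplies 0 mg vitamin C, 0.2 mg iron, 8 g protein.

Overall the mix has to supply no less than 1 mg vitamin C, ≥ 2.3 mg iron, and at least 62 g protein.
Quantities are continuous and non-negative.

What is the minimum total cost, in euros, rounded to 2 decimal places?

Let x1 = servings of yogurt, x2 = servings of chicken breast, x3 = servings of pasta, x4 = servings of whole-barley bread, x5 = servings of tuna, x6 = servings of cheddar.
Minimise 0.94x1 + 1.8x2 + 0.38x3 + 0.51x4 + 1.51x5 + 0.55x6 s.t.:
  1x1 ≥ 1   (vitamin C)
  0.1x1 + 0.8x2 + 2.2x3 + 2.5x4 + 1.7x5 + 0.2x6 ≥ 2.3   (iron)
  10x1 + 22x2 + 10x3 + 9x4 + 28x5 + 8x6 ≥ 62   (protein)
  x1, x2, x3, x4, x5, x6 ≥ 0.
At the optimum only yogurt, pasta are positive (chicken breast, whole-barley bread, tuna, cheddar = 0). Binding constraints: vitamin C and protein.
Solving gives x1 = 1, x3 = 5.2.
Cost = 0.94·1 + 0.38·5.2 = 2.9160.

€2.92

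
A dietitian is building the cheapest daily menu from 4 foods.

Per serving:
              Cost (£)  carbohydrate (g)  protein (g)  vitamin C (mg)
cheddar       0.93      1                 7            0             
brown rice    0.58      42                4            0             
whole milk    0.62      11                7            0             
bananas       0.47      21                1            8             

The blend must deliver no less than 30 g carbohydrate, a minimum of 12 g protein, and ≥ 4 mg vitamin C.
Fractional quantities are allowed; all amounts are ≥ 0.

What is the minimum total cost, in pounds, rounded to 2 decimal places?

£1.26

Let x1 = servings of cheddar, x2 = servings of brown rice, x3 = servings of whole milk, x4 = servings of bananas.
min 0.93x1 + 0.58x2 + 0.62x3 + 0.47x4 with:
  1x1 + 42x2 + 11x3 + 21x4 ≥ 30   (carbohydrate)
  7x1 + 4x2 + 7x3 + 1x4 ≥ 12   (protein)
  8x4 ≥ 4   (vitamin C)
  x1, x2, x3, x4 ≥ 0.
At the optimum only brown rice, whole milk, bananas are positive (cheddar = 0). There the carbohydrate, protein, vitamin C constraints are tight.
That vertex is x2 = 0.04, x3 = 1.62, x4 = 0.5.
Objective = 0.58·0.04 + 0.62·1.62 + 0.47·0.5 = 1.2626.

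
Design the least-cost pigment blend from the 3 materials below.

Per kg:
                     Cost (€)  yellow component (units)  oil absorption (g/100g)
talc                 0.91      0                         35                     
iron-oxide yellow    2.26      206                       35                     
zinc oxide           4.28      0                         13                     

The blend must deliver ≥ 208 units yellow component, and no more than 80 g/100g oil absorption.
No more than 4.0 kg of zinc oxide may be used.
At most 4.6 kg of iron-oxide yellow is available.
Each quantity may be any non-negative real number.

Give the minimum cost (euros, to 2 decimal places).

Let x1 = kg of talc, x2 = kg of iron-oxide yellow, x3 = kg of zinc oxide.
min 0.91x1 + 2.26x2 + 4.28x3 subject to:
  206x2 ≥ 208   (yellow component)
  35x1 + 35x2 + 13x3 ≤ 80   (oil absorption)
  x3 ≤ 4
  x2 ≤ 4.6
  x1, x2, x3 ≥ 0.
The cheapest feasible vertex uses only iron-oxide yellow; talc, zinc oxide are not used. The yellow component requirement is met with equality.
Solving gives x2 = 1.01.
Cost = 2.26·1.01 = 2.2826.

€2.28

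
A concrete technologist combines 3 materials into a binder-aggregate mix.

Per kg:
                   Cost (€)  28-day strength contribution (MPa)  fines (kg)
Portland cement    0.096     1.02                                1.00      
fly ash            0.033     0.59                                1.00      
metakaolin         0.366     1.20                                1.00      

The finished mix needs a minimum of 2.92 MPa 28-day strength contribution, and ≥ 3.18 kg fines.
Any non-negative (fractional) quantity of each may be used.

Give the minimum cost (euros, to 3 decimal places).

This is a linear program. Let x1 = kg of Portland cement, x2 = kg of fly ash, x3 = kg of metakaolin.
Minimise 0.096x1 + 0.033x2 + 0.366x3 s.t.:
  1.02x1 + 0.59x2 + 1.2x3 ≥ 2.92   (28-day strength contribution)
  1x1 + 1x2 + 1x3 ≥ 3.18   (fines)
  x1, x2, x3 ≥ 0.
At the optimum only fly ash is positive (Portland cement, metakaolin = 0). Binding constraint: 28-day strength contribution.
Optimal quantities: fly ash = 4.949 kg.
Objective = 0.033·4.949 = 0.16332.

€0.163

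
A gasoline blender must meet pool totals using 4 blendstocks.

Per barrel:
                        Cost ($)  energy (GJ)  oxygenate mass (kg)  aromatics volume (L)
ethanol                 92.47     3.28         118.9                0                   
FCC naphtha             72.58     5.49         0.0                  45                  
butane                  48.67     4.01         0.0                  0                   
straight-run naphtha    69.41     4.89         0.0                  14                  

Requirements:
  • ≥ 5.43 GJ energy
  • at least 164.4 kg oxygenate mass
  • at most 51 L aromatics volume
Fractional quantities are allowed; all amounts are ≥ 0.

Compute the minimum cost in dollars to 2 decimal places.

Treat it as an LP. Let x1 = barrels of ethanol, x2 = barrels of FCC naphtha, x3 = barrels of butane, x4 = barrels of straight-run naphtha.
Minimize 92.47x1 + 72.58x2 + 48.67x3 + 69.41x4 with:
  3.28x1 + 5.49x2 + 4.01x3 + 4.89x4 ≥ 5.43   (energy)
  118.9x1 ≥ 164.4   (oxygenate mass)
  45x2 + 14x4 ≤ 51   (aromatics volume)
  x1, x2, x3, x4 ≥ 0.
At the optimum only ethanol, butane are positive (FCC naphtha, straight-run naphtha = 0). The energy and oxygenate mass requirements are met with equality.
Solving gives x1 = 1.3827, x3 = 0.22315.
Total cost: 92.47·1.3827 + 48.67·0.22315 = 138.7190.

$138.72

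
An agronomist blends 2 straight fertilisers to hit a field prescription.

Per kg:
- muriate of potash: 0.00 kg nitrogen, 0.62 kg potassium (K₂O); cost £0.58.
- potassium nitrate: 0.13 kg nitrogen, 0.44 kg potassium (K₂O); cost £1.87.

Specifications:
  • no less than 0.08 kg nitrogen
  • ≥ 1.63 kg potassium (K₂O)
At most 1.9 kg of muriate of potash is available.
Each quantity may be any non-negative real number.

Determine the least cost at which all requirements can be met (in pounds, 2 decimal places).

Treat it as an LP. Let x1 = kg of muriate of potash, x2 = kg of potassium nitrate.
Minimize 0.58x1 + 1.87x2 with:
  0.13x2 ≥ 0.08   (nitrogen)
  0.62x1 + 0.44x2 ≥ 1.63   (potassium (K₂O))
  x1 ≤ 1.9
  x1, x2 ≥ 0.
Both inputs are positive at the optimum. The potassium (K₂O) and the muriate of potash cap requirements are met with equality.
That vertex is x1 = 1.9, x2 = 1.027.
Objective = 0.58·1.9 + 1.87·1.027 = 3.0225.

£3.02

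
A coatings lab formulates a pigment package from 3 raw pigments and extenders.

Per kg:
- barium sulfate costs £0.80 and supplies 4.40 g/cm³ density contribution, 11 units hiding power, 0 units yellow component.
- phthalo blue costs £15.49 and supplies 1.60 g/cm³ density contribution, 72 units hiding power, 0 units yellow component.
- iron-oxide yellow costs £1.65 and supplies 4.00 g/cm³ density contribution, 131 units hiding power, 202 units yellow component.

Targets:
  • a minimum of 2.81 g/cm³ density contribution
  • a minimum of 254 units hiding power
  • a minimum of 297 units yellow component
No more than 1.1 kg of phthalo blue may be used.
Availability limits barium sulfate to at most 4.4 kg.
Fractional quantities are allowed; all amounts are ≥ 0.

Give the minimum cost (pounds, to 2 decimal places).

Set it up as a linear program. Let x1 = kg of barium sulfate, x2 = kg of phthalo blue, x3 = kg of iron-oxide yellow.
Minimise 0.8x1 + 15.49x2 + 1.65x3 with:
  4.4x1 + 1.6x2 + 4x3 ≥ 2.81   (density contribution)
  11x1 + 72x2 + 131x3 ≥ 254   (hiding power)
  202x3 ≥ 297   (yellow component)
  x2 ≤ 1.1
  x1 ≤ 4.4
  x1, x2, x3 ≥ 0.
At the optimum only iron-oxide yellow is positive (barium sulfate, phthalo blue = 0). The hiding power requirement is met with equality.
So iron-oxide yellow = 1.939 kg.
Total cost: 1.65·1.939 = 3.1994.

£3.20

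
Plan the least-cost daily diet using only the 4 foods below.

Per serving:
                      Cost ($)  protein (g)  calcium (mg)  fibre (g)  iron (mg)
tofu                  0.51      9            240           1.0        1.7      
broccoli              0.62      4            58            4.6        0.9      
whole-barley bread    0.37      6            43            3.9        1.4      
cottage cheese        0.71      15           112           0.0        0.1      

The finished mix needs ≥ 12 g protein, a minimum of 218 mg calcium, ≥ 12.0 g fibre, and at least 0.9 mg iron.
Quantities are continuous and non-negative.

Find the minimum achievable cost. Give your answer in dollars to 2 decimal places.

Treat it as an LP. Let x1 = servings of tofu, x2 = servings of broccoli, x3 = servings of whole-barley bread, x4 = servings of cottage cheese.
Minimise 0.51x1 + 0.62x2 + 0.37x3 + 0.71x4 subject to:
  9x1 + 4x2 + 6x3 + 15x4 ≥ 12   (protein)
  240x1 + 58x2 + 43x3 + 112x4 ≥ 218   (calcium)
  1x1 + 4.6x2 + 3.9x3 ≥ 12   (fibre)
  1.7x1 + 0.9x2 + 1.4x3 + 0.1x4 ≥ 0.9   (iron)
  x1, x2, x3, x4 ≥ 0.
The minimum-cost mix takes nothing from broccoli, cottage cheese — only tofu, whole-barley bread. The calcium and fibre requirements are met with equality.
Solving gives x1 = 0.3742, x3 = 2.981.
Cost = 0.51·0.3742 + 0.37·2.981 = 1.2938.

$1.29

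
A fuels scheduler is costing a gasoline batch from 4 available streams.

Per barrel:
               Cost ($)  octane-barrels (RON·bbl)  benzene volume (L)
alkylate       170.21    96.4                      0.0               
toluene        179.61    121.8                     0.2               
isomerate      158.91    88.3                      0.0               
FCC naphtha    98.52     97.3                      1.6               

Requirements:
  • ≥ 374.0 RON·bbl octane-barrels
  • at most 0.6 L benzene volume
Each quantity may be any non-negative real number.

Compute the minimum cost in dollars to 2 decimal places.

$554.01

Treat it as an LP. Let x1 = barrels of alkylate, x2 = barrels of toluene, x3 = barrels of isomerate, x4 = barrels of FCC naphtha.
Minimise 170.21x1 + 179.61x2 + 158.91x3 + 98.52x4 with:
  96.4x1 + 121.8x2 + 88.3x3 + 97.3x4 ≥ 374   (octane-barrels)
  0.2x2 + 1.6x4 ≤ 0.6   (benzene volume)
  x1, x2, x3, x4 ≥ 0.
The optimal basis is {alkylate, toluene}; isomerate, FCC naphtha drop out. Binding constraints: octane-barrels and benzene volume.
That vertex is x1 = 0.08921, x2 = 3.
Cost = 170.21·0.08921 + 179.61·3 = 554.0144.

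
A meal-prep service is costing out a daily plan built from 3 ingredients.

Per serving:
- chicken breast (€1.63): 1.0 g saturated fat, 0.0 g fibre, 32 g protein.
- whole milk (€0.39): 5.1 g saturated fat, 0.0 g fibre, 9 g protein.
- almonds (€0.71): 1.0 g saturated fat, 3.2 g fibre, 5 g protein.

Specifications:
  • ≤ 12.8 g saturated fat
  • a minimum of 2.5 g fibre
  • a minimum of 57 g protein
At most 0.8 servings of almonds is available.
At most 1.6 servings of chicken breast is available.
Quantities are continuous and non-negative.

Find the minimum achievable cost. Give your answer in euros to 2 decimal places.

€3.11

Let x1 = servings of chicken breast, x2 = servings of whole milk, x3 = servings of almonds.
Minimize 1.63x1 + 0.39x2 + 0.71x3 subject to:
  1x1 + 5.1x2 + 1x3 ≤ 12.8   (saturated fat)
  3.2x3 ≥ 2.5   (fibre)
  32x1 + 9x2 + 5x3 ≥ 57   (protein)
  x3 ≤ 0.8
  x1 ≤ 1.6
  x1, x2, x3 ≥ 0.
All 3 inputs are positive at the optimum. Binding constraints: saturated fat, fibre, protein.
Optimal quantities: chicken breast = 1.055 servings, whole milk = 2.15 servings, almonds = 0.7812 servings.
Total cost: 1.63·1.055 + 0.39·2.15 + 0.71·0.7812 = 3.1128.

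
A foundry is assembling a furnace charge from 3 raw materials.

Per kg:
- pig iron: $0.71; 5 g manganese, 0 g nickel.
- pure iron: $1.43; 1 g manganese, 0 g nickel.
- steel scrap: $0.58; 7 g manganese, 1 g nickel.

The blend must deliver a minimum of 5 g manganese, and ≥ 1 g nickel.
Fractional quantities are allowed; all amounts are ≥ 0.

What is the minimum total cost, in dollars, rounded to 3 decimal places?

Let x1 = kg of pig iron, x2 = kg of pure iron, x3 = kg of steel scrap.
Minimise 0.71x1 + 1.43x2 + 0.58x3 with:
  5x1 + 1x2 + 7x3 ≥ 5   (manganese)
  1x3 ≥ 1   (nickel)
  x1, x2, x3 ≥ 0.
The optimal basis is {steel scrap}; pig iron, pure iron drop out. Binding constraint: nickel.
That vertex is x3 = 1.
Cost = 0.58·1 = 0.58000.

$0.580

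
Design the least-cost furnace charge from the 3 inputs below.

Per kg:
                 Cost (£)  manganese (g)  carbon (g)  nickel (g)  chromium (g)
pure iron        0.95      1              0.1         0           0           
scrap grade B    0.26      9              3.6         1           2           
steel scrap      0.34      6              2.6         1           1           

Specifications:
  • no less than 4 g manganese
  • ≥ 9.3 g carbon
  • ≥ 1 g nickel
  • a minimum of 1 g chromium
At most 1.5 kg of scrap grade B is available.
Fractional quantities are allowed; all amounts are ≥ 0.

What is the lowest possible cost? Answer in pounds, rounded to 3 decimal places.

This is a linear program. Let x1 = kg of pure iron, x2 = kg of scrap grade B, x3 = kg of steel scrap.
Minimize 0.95x1 + 0.26x2 + 0.34x3 subject to:
  1x1 + 9x2 + 6x3 ≥ 4   (manganese)
  0.1x1 + 3.6x2 + 2.6x3 ≥ 9.3   (carbon)
  1x2 + 1x3 ≥ 1   (nickel)
  2x2 + 1x3 ≥ 1   (chromium)
  x2 ≤ 1.5
  x1, x2, x3 ≥ 0.
The cheapest feasible vertex uses only scrap grade B, steel scrap; pure iron is not used. There the carbon and the scrap grade B cap constraints are tight.
That vertex is x2 = 1.5, x3 = 1.5.
Hence cost = 0.26·1.5 + 0.34·1.5 = £0.90000.

£0.900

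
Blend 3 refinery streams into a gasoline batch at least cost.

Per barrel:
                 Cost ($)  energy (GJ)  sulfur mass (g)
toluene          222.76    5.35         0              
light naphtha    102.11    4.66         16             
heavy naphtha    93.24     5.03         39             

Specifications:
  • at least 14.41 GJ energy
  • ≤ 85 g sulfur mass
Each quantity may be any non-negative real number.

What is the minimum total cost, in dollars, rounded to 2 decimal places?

$288.00

Let x1 = barrels of toluene, x2 = barrels of light naphtha, x3 = barrels of heavy naphtha.
Minimise 222.76x1 + 102.11x2 + 93.24x3 with:
  5.35x1 + 4.66x2 + 5.03x3 ≥ 14.41   (energy)
  16x2 + 39x3 ≤ 85   (sulfur mass)
  x1, x2, x3 ≥ 0.
The optimal basis is {light naphtha, heavy naphtha}; toluene drops out. The energy and sulfur mass requirements are met with equality.
Optimal quantities: light naphtha = 1.3277 barrels, heavy naphtha = 1.6348 barrels.
Total cost: 102.11·1.3277 + 93.24·1.6348 = 288.0002.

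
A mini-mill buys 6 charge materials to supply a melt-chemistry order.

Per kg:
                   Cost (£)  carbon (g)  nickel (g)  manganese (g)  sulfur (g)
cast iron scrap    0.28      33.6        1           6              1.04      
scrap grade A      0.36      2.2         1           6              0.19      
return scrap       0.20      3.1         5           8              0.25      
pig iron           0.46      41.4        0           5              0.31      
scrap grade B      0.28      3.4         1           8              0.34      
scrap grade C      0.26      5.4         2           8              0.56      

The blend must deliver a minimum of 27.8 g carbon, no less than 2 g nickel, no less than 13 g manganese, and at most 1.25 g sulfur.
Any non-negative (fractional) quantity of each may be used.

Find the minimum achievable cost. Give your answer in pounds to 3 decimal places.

Let x1 = kg of cast iron scrap, x2 = kg of scrap grade A, x3 = kg of return scrap, x4 = kg of pig iron, x5 = kg of scrap grade B, x6 = kg of scrap grade C.
Minimise 0.28x1 + 0.36x2 + 0.2x3 + 0.46x4 + 0.28x5 + 0.26x6 with:
  33.6x1 + 2.2x2 + 3.1x3 + 41.4x4 + 3.4x5 + 5.4x6 ≥ 27.8   (carbon)
  1x1 + 1x2 + 5x3 + 1x5 + 2x6 ≥ 2   (nickel)
  6x1 + 6x2 + 8x3 + 5x4 + 8x5 + 8x6 ≥ 13   (manganese)
  1.04x1 + 0.19x2 + 0.25x3 + 0.31x4 + 0.34x5 + 0.56x6 ≤ 1.25   (sulfur)
  x1, x2, x3, x4, x5, x6 ≥ 0.
The optimal basis is {cast iron scrap, return scrap}; scrap grade A, pig iron, scrap grade B, scrap grade C drop out. The carbon and manganese requirements are met with equality.
Solving gives x1 = 0.7278, x3 = 1.079.
Cost = 0.28·0.7278 + 0.2·1.079 = 0.41958.

£0.420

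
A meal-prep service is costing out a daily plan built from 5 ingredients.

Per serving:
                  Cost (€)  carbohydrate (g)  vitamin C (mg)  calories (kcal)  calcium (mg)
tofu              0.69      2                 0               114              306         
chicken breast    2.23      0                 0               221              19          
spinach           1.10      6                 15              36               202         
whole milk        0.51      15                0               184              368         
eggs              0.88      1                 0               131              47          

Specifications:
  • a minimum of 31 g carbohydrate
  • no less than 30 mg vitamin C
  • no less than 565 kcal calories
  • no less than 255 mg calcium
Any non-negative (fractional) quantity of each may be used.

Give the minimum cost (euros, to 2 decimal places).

€3.57

This is a linear program. Let x1 = servings of tofu, x2 = servings of chicken breast, x3 = servings of spinach, x4 = servings of whole milk, x5 = servings of eggs.
Minimize 0.69x1 + 2.23x2 + 1.1x3 + 0.51x4 + 0.88x5 s.t.:
  2x1 + 6x3 + 15x4 + 1x5 ≥ 31   (carbohydrate)
  15x3 ≥ 30   (vitamin C)
  114x1 + 221x2 + 36x3 + 184x4 + 131x5 ≥ 565   (calories)
  306x1 + 19x2 + 202x3 + 368x4 + 47x5 ≥ 255   (calcium)
  x1, x2, x3, x4, x5 ≥ 0.
The cheapest feasible vertex uses only spinach, whole milk; tofu, chicken breast, eggs are not used. The vitamin C and calories requirements are met with equality.
So spinach = 2 servings, whole milk = 2.679 servings.
Hence cost = 1.1·2 + 0.51·2.679 = €3.5663.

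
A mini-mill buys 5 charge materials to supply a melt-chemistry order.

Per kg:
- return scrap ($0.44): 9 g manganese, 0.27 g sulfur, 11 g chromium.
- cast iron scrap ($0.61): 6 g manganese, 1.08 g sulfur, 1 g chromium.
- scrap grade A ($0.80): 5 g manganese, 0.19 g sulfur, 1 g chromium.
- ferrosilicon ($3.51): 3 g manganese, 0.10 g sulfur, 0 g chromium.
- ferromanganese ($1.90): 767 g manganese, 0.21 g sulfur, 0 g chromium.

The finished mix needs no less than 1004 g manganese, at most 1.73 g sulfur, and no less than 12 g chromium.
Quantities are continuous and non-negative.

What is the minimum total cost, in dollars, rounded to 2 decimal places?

$2.94

Set it up as a linear program. Let x1 = kg of return scrap, x2 = kg of cast iron scrap, x3 = kg of scrap grade A, x4 = kg of ferrosilicon, x5 = kg of ferromanganese.
min 0.44x1 + 0.61x2 + 0.8x3 + 3.51x4 + 1.9x5 with:
  9x1 + 6x2 + 5x3 + 3x4 + 767x5 ≥ 1004   (manganese)
  0.27x1 + 1.08x2 + 0.19x3 + 0.1x4 + 0.21x5 ≤ 1.73   (sulfur)
  11x1 + 1x2 + 1x3 ≥ 12   (chromium)
  x1, x2, x3, x4, x5 ≥ 0.
The cheapest feasible vertex uses only return scrap, ferromanganese; cast iron scrap, scrap grade A, ferrosilicon are not used. The manganese and chromium requirements are met with equality.
So return scrap = 1.091 kg, ferromanganese = 1.296 kg.
Cost = 0.44·1.091 + 1.9·1.296 = 2.9424.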